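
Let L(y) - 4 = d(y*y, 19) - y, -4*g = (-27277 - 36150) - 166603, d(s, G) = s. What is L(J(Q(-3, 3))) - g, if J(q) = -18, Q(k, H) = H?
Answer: -114323/2 ≈ -57162.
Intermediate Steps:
g = 115015/2 (g = -((-27277 - 36150) - 166603)/4 = -(-63427 - 166603)/4 = -1/4*(-230030) = 115015/2 ≈ 57508.)
L(y) = 4 + y**2 - y (L(y) = 4 + (y*y - y) = 4 + (y**2 - y) = 4 + y**2 - y)
L(J(Q(-3, 3))) - g = (4 + (-18)**2 - 1*(-18)) - 1*115015/2 = (4 + 324 + 18) - 115015/2 = 346 - 115015/2 = -114323/2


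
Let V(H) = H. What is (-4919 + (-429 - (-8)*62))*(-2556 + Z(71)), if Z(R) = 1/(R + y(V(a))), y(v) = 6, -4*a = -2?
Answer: 954926972/77 ≈ 1.2402e+7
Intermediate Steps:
a = ½ (a = -¼*(-2) = ½ ≈ 0.50000)
Z(R) = 1/(6 + R) (Z(R) = 1/(R + 6) = 1/(6 + R))
(-4919 + (-429 - (-8)*62))*(-2556 + Z(71)) = (-4919 + (-429 - (-8)*62))*(-2556 + 1/(6 + 71)) = (-4919 + (-429 - 1*(-496)))*(-2556 + 1/77) = (-4919 + (-429 + 496))*(-2556 + 1/77) = (-4919 + 67)*(-196811/77) = -4852*(-196811/77) = 954926972/77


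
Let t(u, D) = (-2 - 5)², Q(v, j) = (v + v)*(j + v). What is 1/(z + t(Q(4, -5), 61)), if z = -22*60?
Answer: -1/1271 ≈ -0.00078678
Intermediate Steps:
Q(v, j) = 2*v*(j + v) (Q(v, j) = (2*v)*(j + v) = 2*v*(j + v))
t(u, D) = 49 (t(u, D) = (-7)² = 49)
z = -1320
1/(z + t(Q(4, -5), 61)) = 1/(-1320 + 49) = 1/(-1271) = -1/1271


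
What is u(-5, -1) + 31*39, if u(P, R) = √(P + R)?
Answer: 1209 + I*√6 ≈ 1209.0 + 2.4495*I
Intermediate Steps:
u(-5, -1) + 31*39 = √(-5 - 1) + 31*39 = √(-6) + 1209 = I*√6 + 1209 = 1209 + I*√6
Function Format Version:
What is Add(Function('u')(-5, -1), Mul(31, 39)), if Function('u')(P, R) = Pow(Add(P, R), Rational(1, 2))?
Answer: Add(1209, Mul(I, Pow(6, Rational(1, 2)))) ≈ Add(1209.0, Mul(2.4495, I))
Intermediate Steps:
Add(Function('u')(-5, -1), Mul(31, 39)) = Add(Pow(Add(-5, -1), Rational(1, 2)), Mul(31, 39)) = Add(Pow(-6, Rational(1, 2)), 1209) = Add(Mul(I, Pow(6, Rational(1, 2))), 1209) = Add(1209, Mul(I, Pow(6, Rational(1, 2))))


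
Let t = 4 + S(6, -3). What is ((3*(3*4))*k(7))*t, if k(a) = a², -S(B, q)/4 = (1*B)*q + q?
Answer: 155232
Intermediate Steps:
S(B, q) = -4*q - 4*B*q (S(B, q) = -4*((1*B)*q + q) = -4*(B*q + q) = -4*(q + B*q) = -4*q - 4*B*q)
t = 88 (t = 4 - 4*(-3)*(1 + 6) = 4 - 4*(-3)*7 = 4 + 84 = 88)
((3*(3*4))*k(7))*t = ((3*(3*4))*7²)*88 = ((3*12)*49)*88 = (36*49)*88 = 1764*88 = 155232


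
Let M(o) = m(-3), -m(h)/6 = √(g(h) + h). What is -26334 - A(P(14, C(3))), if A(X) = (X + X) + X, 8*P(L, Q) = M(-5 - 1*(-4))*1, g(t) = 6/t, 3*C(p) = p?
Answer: -26334 + 9*I*√5/4 ≈ -26334.0 + 5.0312*I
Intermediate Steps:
C(p) = p/3
m(h) = -6*√(h + 6/h) (m(h) = -6*√(6/h + h) = -6*√(h + 6/h))
M(o) = -6*I*√5 (M(o) = -6*√(-3 + 6/(-3)) = -6*√(-3 + 6*(-⅓)) = -6*√(-3 - 2) = -6*I*√5)
P(L, Q) = -3*I*√5/4 (P(L, Q) = (-6*I*√5*1)/8 = (-6*I*√5)/8 = -3*I*√5/4)
A(X) = 3*X (A(X) = 2*X + X = 3*X)
-26334 - A(P(14, C(3))) = -26334 - 3*(-3*I*√5/4) = -26334 - (-9)*I*√5/4 = -26334 + 9*I*√5/4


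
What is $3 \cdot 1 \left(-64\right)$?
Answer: $-192$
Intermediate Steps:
$3 \cdot 1 \left(-64\right) = 3 \left(-64\right) = -192$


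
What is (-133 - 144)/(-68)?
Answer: 277/68 ≈ 4.0735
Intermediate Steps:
(-133 - 144)/(-68) = -1/68*(-277) = 277/68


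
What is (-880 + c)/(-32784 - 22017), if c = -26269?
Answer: 27149/54801 ≈ 0.49541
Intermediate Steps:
(-880 + c)/(-32784 - 22017) = (-880 - 26269)/(-32784 - 22017) = -27149/(-54801) = -27149*(-1/54801) = 27149/54801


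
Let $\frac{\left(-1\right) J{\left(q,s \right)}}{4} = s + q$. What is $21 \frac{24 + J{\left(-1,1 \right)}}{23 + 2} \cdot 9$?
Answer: $\frac{4536}{25} \approx 181.44$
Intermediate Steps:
$J{\left(q,s \right)} = - 4 q - 4 s$ ($J{\left(q,s \right)} = - 4 \left(s + q\right) = - 4 \left(q + s\right) = - 4 q - 4 s$)
$21 \frac{24 + J{\left(-1,1 \right)}}{23 + 2} \cdot 9 = 21 \frac{24 - 0}{23 + 2} \cdot 9 = 21 \frac{24 + \left(4 - 4\right)}{25} \cdot 9 = 21 \left(24 + 0\right) \frac{1}{25} \cdot 9 = 21 \cdot 24 \cdot \frac{1}{25} \cdot 9 = 21 \cdot \frac{24}{25} \cdot 9 = \frac{504}{25} \cdot 9 = \frac{4536}{25}$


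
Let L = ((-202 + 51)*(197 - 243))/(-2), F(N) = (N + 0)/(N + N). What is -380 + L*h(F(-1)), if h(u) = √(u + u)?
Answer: -3853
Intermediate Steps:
F(N) = ½ (F(N) = N/((2*N)) = N*(1/(2*N)) = ½)
h(u) = √2*√u (h(u) = √(2*u) = √2*√u)
L = -3473 (L = -151*(-46)*(-½) = 6946*(-½) = -3473)
-380 + L*h(F(-1)) = -380 - 3473*√2*√(½) = -380 - 3473*√2*√2/2 = -380 - 3473*1 = -380 - 3473 = -3853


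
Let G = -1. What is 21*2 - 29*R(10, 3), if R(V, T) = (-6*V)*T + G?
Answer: 5291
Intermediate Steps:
R(V, T) = -1 - 6*T*V (R(V, T) = (-6*V)*T - 1 = -6*T*V - 1 = -1 - 6*T*V)
21*2 - 29*R(10, 3) = 21*2 - 29*(-1 - 6*3*10) = 42 - 29*(-1 - 180) = 42 - 29*(-181) = 42 + 5249 = 5291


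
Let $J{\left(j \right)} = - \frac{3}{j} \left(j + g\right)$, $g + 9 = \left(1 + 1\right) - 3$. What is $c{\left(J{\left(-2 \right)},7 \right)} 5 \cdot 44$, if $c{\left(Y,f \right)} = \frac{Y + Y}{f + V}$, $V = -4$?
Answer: $-2640$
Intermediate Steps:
$g = -10$ ($g = -9 + \left(\left(1 + 1\right) - 3\right) = -9 + \left(2 - 3\right) = -9 - 1 = -10$)
$J{\left(j \right)} = - \frac{3 \left(-10 + j\right)}{j}$ ($J{\left(j \right)} = - \frac{3}{j} \left(j - 10\right) = - \frac{3}{j} \left(-10 + j\right) = - \frac{3 \left(-10 + j\right)}{j}$)
$c{\left(Y,f \right)} = \frac{2 Y}{-4 + f}$ ($c{\left(Y,f \right)} = \frac{Y + Y}{f - 4} = \frac{2 Y}{-4 + f}$)
$c{\left(J{\left(-2 \right)},7 \right)} 5 \cdot 44 = \frac{2 \left(-3 + \frac{30}{-2}\right)}{-4 + 7} \cdot 5 \cdot 44 = \frac{2 \left(-3 + 30 \left(- \frac{1}{2}\right)\right)}{3} \cdot 5 \cdot 44 = 2 \left(-3 - 15\right) \frac{1}{3} \cdot 5 \cdot 44 = 2 \left(-18\right) \frac{1}{3} \cdot 5 \cdot 44 = \left(-12\right) 5 \cdot 44 = \left(-60\right) 44 = -2640$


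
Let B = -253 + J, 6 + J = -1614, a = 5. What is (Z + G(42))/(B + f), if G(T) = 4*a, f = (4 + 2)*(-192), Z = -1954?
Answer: 1934/3025 ≈ 0.63934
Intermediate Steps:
J = -1620 (J = -6 - 1614 = -1620)
f = -1152 (f = 6*(-192) = -1152)
B = -1873 (B = -253 - 1620 = -1873)
G(T) = 20 (G(T) = 4*5 = 20)
(Z + G(42))/(B + f) = (-1954 + 20)/(-1873 - 1152) = -1934/(-3025) = -1934*(-1/3025) = 1934/3025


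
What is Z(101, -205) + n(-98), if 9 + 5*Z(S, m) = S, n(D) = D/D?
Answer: 97/5 ≈ 19.400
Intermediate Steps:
n(D) = 1
Z(S, m) = -9/5 + S/5
Z(101, -205) + n(-98) = (-9/5 + (⅕)*101) + 1 = (-9/5 + 101/5) + 1 = 92/5 + 1 = 97/5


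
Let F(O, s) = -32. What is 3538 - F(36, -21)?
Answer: 3570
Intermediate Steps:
3538 - F(36, -21) = 3538 - 1*(-32) = 3538 + 32 = 3570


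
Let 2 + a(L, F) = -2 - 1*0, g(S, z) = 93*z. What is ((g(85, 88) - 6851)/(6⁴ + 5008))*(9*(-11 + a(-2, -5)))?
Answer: -179955/6304 ≈ -28.546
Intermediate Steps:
a(L, F) = -4 (a(L, F) = -2 + (-2 - 1*0) = -2 + (-2 + 0) = -2 - 2 = -4)
((g(85, 88) - 6851)/(6⁴ + 5008))*(9*(-11 + a(-2, -5))) = ((93*88 - 6851)/(6⁴ + 5008))*(9*(-11 - 4)) = ((8184 - 6851)/(1296 + 5008))*(9*(-15)) = (1333/6304)*(-135) = -179955/6304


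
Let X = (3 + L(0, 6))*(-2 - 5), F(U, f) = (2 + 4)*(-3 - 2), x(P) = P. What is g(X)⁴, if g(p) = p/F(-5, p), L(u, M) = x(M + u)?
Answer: 194481/10000 ≈ 19.448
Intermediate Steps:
L(u, M) = M + u
F(U, f) = -30 (F(U, f) = 6*(-5) = -30)
X = -63 (X = (3 + (6 + 0))*(-2 - 5) = (3 + 6)*(-7) = 9*(-7) = -63)
g(p) = -p/30 (g(p) = p/(-30) = p*(-1/30) = -p/30)
g(X)⁴ = (-1/30*(-63))⁴ = (21/10)⁴ = 194481/10000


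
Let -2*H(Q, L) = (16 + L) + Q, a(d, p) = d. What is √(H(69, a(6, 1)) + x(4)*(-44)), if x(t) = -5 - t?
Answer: √1402/2 ≈ 18.722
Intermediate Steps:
H(Q, L) = -8 - L/2 - Q/2 (H(Q, L) = -((16 + L) + Q)/2 = -(16 + L + Q)/2 = -8 - L/2 - Q/2)
√(H(69, a(6, 1)) + x(4)*(-44)) = √((-8 - ½*6 - ½*69) + (-5 - 1*4)*(-44)) = √((-8 - 3 - 69/2) + (-5 - 4)*(-44)) = √(-91/2 - 9*(-44)) = √(-91/2 + 396) = √(701/2) = √1402/2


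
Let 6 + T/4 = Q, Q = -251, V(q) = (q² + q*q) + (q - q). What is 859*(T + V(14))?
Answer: -546324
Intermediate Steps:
V(q) = 2*q² (V(q) = (q² + q²) + 0 = 2*q² + 0 = 2*q²)
T = -1028 (T = -24 + 4*(-251) = -24 - 1004 = -1028)
859*(T + V(14)) = 859*(-1028 + 2*14²) = 859*(-1028 + 2*196) = 859*(-1028 + 392) = 859*(-636) = -546324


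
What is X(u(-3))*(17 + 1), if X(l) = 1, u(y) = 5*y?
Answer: 18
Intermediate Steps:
X(u(-3))*(17 + 1) = 1*(17 + 1) = 1*18 = 18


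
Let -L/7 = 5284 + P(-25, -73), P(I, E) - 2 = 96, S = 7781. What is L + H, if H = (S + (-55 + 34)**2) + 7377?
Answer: -22075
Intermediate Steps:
P(I, E) = 98 (P(I, E) = 2 + 96 = 98)
L = -37674 (L = -7*(5284 + 98) = -7*5382 = -37674)
H = 15599 (H = (7781 + (-55 + 34)**2) + 7377 = (7781 + (-21)**2) + 7377 = (7781 + 441) + 7377 = 8222 + 7377 = 15599)
L + H = -37674 + 15599 = -22075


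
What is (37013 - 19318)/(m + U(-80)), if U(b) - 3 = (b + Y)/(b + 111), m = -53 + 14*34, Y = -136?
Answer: 109709/2598 ≈ 42.228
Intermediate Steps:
m = 423 (m = -53 + 476 = 423)
U(b) = 3 + (-136 + b)/(111 + b) (U(b) = 3 + (b - 136)/(b + 111) = 3 + (-136 + b)/(111 + b))
(37013 - 19318)/(m + U(-80)) = (37013 - 19318)/(423 + (197 + 4*(-80))/(111 - 80)) = 17695/(423 + (197 - 320)/31) = 17695/(423 + (1/31)*(-123)) = 17695/(423 - 123/31) = 17695/(12990/31) = 17695*(31/12990) = 109709/2598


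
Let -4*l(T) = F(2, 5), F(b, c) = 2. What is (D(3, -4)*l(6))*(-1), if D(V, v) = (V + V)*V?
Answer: 9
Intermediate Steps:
D(V, v) = 2*V**2 (D(V, v) = (2*V)*V = 2*V**2)
l(T) = -1/2 (l(T) = -1/4*2 = -1/2)
(D(3, -4)*l(6))*(-1) = ((2*3**2)*(-1/2))*(-1) = ((2*9)*(-1/2))*(-1) = (18*(-1/2))*(-1) = -9*(-1) = 9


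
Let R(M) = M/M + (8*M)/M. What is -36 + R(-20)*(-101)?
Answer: -945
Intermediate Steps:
R(M) = 9 (R(M) = 1 + 8 = 9)
-36 + R(-20)*(-101) = -36 + 9*(-101) = -36 - 909 = -945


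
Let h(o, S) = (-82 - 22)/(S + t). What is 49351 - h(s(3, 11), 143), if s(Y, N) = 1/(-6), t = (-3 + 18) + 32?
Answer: 4688397/95 ≈ 49352.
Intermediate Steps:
t = 47 (t = 15 + 32 = 47)
s(Y, N) = -1/6
h(o, S) = -104/(47 + S) (h(o, S) = (-82 - 22)/(S + 47) = -104/(47 + S))
49351 - h(s(3, 11), 143) = 49351 - (-104)/(47 + 143) = 49351 - (-104)/190 = 49351 - 1*(-52/95) = 49351 + 52/95 = 4688397/95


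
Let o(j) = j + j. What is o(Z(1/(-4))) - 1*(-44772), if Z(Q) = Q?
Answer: 89543/2 ≈ 44772.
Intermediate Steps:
o(j) = 2*j
o(Z(1/(-4))) - 1*(-44772) = 2/(-4) - 1*(-44772) = 2*(-¼) + 44772 = -½ + 44772 = 89543/2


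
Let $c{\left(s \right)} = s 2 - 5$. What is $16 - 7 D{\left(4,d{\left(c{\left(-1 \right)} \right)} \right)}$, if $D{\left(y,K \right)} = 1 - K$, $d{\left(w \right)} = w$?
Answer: $-40$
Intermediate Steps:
$c{\left(s \right)} = -5 + 2 s$ ($c{\left(s \right)} = 2 s - 5 = -5 + 2 s$)
$16 - 7 D{\left(4,d{\left(c{\left(-1 \right)} \right)} \right)} = 16 - 7 \left(1 - \left(-5 + 2 \left(-1\right)\right)\right) = 16 - 7 \left(1 - \left(-5 - 2\right)\right) = 16 - 7 \left(1 - -7\right) = 16 - 7 \left(1 + 7\right) = 16 - 56 = -40$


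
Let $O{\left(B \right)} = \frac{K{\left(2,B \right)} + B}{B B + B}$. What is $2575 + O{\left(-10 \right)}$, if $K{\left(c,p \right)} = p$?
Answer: $\frac{23173}{9} \approx 2574.8$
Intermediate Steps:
$O{\left(B \right)} = \frac{2 B}{B + B^{2}}$ ($O{\left(B \right)} = \frac{B + B}{B B + B} = \frac{2 B}{B^{2} + B} = \frac{2 B}{B + B^{2}}$)
$2575 + O{\left(-10 \right)} = 2575 + \frac{2}{1 - 10} = 2575 + \frac{2}{-9} = 2575 + 2 \left(- \frac{1}{9}\right) = 2575 - \frac{2}{9} = \frac{23173}{9}$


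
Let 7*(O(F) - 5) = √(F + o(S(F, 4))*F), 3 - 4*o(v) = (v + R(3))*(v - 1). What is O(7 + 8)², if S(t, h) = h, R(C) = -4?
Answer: (70 + √105)²/196 ≈ 32.855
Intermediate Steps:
o(v) = ¾ - (-1 + v)*(-4 + v)/4 (o(v) = ¾ - (v - 4)*(v - 1)/4 = ¾ - (-4 + v)*(-1 + v)/4 = ¾ - (-1 + v)*(-4 + v)/4)
O(F) = 5 + √7*√F/14 (O(F) = 5 + √(F + (-¼ - ¼*4² + (5/4)*4)*F)/7 = 5 + √(F + (-¼ - ¼*16 + 5)*F)/7 = 5 + √(F + (-¼ - 4 + 5)*F)/7 = 5 + √(F + 3*F/4)/7 = 5 + √(7*F/4)/7 = 5 + (√7*√F/2)/7 = 5 + √7*√F/14)
O(7 + 8)² = (5 + √7*√(7 + 8)/14)² = (5 + √7*√15/14)² = (5 + √105/14)²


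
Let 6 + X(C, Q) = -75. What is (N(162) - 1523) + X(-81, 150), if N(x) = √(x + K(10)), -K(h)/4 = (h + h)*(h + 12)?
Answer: -1604 + I*√1598 ≈ -1604.0 + 39.975*I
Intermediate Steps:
K(h) = -8*h*(12 + h) (K(h) = -4*(h + h)*(h + 12) = -4*2*h*(12 + h) = -8*h*(12 + h))
X(C, Q) = -81 (X(C, Q) = -6 - 75 = -81)
N(x) = √(-1760 + x) (N(x) = √(x - 8*10*(12 + 10)) = √(x - 8*10*22) = √(x - 1760) = √(-1760 + x))
(N(162) - 1523) + X(-81, 150) = (√(-1760 + 162) - 1523) - 81 = (√(-1598) - 1523) - 81 = (I*√1598 - 1523) - 81 = (-1523 + I*√1598) - 81 = -1604 + I*√1598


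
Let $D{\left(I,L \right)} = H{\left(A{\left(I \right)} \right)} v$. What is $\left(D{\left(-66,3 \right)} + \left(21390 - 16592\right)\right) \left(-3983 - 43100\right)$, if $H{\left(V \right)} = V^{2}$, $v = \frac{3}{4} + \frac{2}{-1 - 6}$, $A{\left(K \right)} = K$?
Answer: $- \frac{2247883669}{7} \approx -3.2113 \cdot 10^{8}$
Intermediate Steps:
$v = \frac{13}{28}$ ($v = 3 \cdot \frac{1}{4} + \frac{2}{-1 - 6} = \frac{3}{4} + \frac{2}{-7} = \frac{3}{4} + 2 \left(- \frac{1}{7}\right) = \frac{3}{4} - \frac{2}{7} = \frac{13}{28} \approx 0.46429$)
$D{\left(I,L \right)} = \frac{13 I^{2}}{28}$ ($D{\left(I,L \right)} = I^{2} \cdot \frac{13}{28} = \frac{13 I^{2}}{28}$)
$\left(D{\left(-66,3 \right)} + \left(21390 - 16592\right)\right) \left(-3983 - 43100\right) = \left(\frac{13 \left(-66\right)^{2}}{28} + \left(21390 - 16592\right)\right) \left(-3983 - 43100\right) = \left(\frac{13}{28} \cdot 4356 + 4798\right) \left(-47083\right) = \left(\frac{14157}{7} + 4798\right) \left(-47083\right) = \frac{47743}{7} \left(-47083\right) = - \frac{2247883669}{7}$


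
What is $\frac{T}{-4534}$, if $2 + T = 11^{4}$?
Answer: $- \frac{14639}{4534} \approx -3.2287$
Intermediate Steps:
$T = 14639$ ($T = -2 + 11^{4} = -2 + 14641 = 14639$)
$\frac{T}{-4534} = \frac{14639}{-4534} = 14639 \left(- \frac{1}{4534}\right) = - \frac{14639}{4534}$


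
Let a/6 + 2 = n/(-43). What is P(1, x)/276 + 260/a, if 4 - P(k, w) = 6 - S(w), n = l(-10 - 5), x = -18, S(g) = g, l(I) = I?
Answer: -42975/1633 ≈ -26.317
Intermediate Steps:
n = -15 (n = -10 - 5 = -15)
P(k, w) = -2 + w (P(k, w) = 4 - (6 - w) = 4 + (-6 + w) = -2 + w)
a = -426/43 (a = -12 + 6*(-15/(-43)) = -12 + 6*(-15*(-1/43)) = -12 + 6*(15/43) = -12 + 90/43 = -426/43 ≈ -9.9070)
P(1, x)/276 + 260/a = (-2 - 18)/276 + 260/(-426/43) = -20*1/276 + 260*(-43/426) = -5/69 - 5590/213 = -42975/1633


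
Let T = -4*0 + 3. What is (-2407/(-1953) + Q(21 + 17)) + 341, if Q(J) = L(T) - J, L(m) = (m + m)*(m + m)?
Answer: 664474/1953 ≈ 340.23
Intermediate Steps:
T = 3 (T = 0 + 3 = 3)
L(m) = 4*m² (L(m) = (2*m)*(2*m) = 4*m²)
Q(J) = 36 - J (Q(J) = 4*3² - J = 4*9 - J = 36 - J)
(-2407/(-1953) + Q(21 + 17)) + 341 = (-2407/(-1953) + (36 - (21 + 17))) + 341 = (-2407*(-1/1953) + (36 - 1*38)) + 341 = (2407/1953 + (36 - 38)) + 341 = (2407/1953 - 2) + 341 = -1499/1953 + 341 = 664474/1953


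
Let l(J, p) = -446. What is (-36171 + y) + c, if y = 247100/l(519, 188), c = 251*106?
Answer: -2256545/223 ≈ -10119.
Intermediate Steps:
c = 26606
y = -123550/223 (y = 247100/(-446) = 247100*(-1/446) = -123550/223 ≈ -554.04)
(-36171 + y) + c = (-36171 - 123550/223) + 26606 = -8189683/223 + 26606 = -2256545/223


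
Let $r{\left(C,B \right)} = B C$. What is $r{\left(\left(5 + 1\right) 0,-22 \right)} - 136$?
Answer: $-136$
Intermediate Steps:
$r{\left(\left(5 + 1\right) 0,-22 \right)} - 136 = - 22 \left(5 + 1\right) 0 - 136 = - 22 \cdot 6 \cdot 0 - 136 = \left(-22\right) 0 - 136 = 0 - 136 = -136$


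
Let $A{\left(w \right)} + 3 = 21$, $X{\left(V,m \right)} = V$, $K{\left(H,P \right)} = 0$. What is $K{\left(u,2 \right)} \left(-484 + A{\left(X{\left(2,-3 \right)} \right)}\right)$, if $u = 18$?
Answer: $0$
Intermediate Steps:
$A{\left(w \right)} = 18$ ($A{\left(w \right)} = -3 + 21 = 18$)
$K{\left(u,2 \right)} \left(-484 + A{\left(X{\left(2,-3 \right)} \right)}\right) = 0 \left(-484 + 18\right) = 0 \left(-466\right) = 0$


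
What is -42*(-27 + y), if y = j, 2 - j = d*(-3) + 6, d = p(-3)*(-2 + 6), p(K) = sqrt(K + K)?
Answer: 1302 - 504*I*sqrt(6) ≈ 1302.0 - 1234.5*I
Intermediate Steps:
p(K) = sqrt(2)*sqrt(K) (p(K) = sqrt(2*K) = sqrt(2)*sqrt(K))
d = 4*I*sqrt(6) (d = (sqrt(2)*sqrt(-3))*(-2 + 6) = (sqrt(2)*(I*sqrt(3)))*4 = (I*sqrt(6))*4 = 4*I*sqrt(6) ≈ 9.798*I)
j = -4 + 12*I*sqrt(6) (j = 2 - ((4*I*sqrt(6))*(-3) + 6) = 2 - (-12*I*sqrt(6) + 6) = 2 - (6 - 12*I*sqrt(6)) = 2 + (-6 + 12*I*sqrt(6)) = -4 + 12*I*sqrt(6) ≈ -4.0 + 29.394*I)
y = -4 + 12*I*sqrt(6) ≈ -4.0 + 29.394*I
-42*(-27 + y) = -42*(-27 + (-4 + 12*I*sqrt(6))) = -42*(-31 + 12*I*sqrt(6)) = 1302 - 504*I*sqrt(6)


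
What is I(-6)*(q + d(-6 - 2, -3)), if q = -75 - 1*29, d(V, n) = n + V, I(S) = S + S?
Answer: 1380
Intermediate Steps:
I(S) = 2*S
d(V, n) = V + n
q = -104 (q = -75 - 29 = -104)
I(-6)*(q + d(-6 - 2, -3)) = (2*(-6))*(-104 + ((-6 - 2) - 3)) = -12*(-104 + (-8 - 3)) = -12*(-104 - 11) = -12*(-115) = 1380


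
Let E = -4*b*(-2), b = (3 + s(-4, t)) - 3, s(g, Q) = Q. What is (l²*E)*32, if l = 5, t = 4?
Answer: 25600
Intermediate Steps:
b = 4 (b = (3 + 4) - 3 = 7 - 3 = 4)
E = 32 (E = -4*4*(-2) = -16*(-2) = 32)
(l²*E)*32 = (5²*32)*32 = (25*32)*32 = 800*32 = 25600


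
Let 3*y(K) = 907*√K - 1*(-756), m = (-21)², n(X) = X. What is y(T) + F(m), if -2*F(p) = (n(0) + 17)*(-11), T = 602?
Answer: 691/2 + 907*√602/3 ≈ 7763.5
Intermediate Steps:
m = 441
F(p) = 187/2 (F(p) = -(0 + 17)*(-11)/2 = -17*(-11)/2 = -½*(-187) = 187/2)
y(K) = 252 + 907*√K/3 (y(K) = (907*√K - 1*(-756))/3 = (907*√K + 756)/3 = (756 + 907*√K)/3 = 252 + 907*√K/3)
y(T) + F(m) = (252 + 907*√602/3) + 187/2 = 691/2 + 907*√602/3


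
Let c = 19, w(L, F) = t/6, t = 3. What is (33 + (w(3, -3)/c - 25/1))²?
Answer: 93025/1444 ≈ 64.422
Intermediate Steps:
w(L, F) = ½ (w(L, F) = 3/6 = 3*(⅙) = ½)
(33 + (w(3, -3)/c - 25/1))² = (33 + ((½)/19 - 25/1))² = (33 + ((½)*(1/19) - 25*1))² = (33 + (1/38 - 25))² = (33 - 949/38)² = (305/38)² = 93025/1444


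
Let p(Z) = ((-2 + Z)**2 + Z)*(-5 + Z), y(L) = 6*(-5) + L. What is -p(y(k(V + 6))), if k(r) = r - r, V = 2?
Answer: 34790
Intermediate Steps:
k(r) = 0
y(L) = -30 + L
p(Z) = (-5 + Z)*(Z + (-2 + Z)**2) (p(Z) = (Z + (-2 + Z)**2)*(-5 + Z) = (-5 + Z)*(Z + (-2 + Z)**2))
-p(y(k(V + 6))) = -(-20 + (-30 + 0)**3 - 8*(-30 + 0)**2 + 19*(-30 + 0)) = -(-20 + (-30)**3 - 8*(-30)**2 + 19*(-30)) = -(-20 - 27000 - 8*900 - 570) = -(-20 - 27000 - 7200 - 570) = -1*(-34790) = 34790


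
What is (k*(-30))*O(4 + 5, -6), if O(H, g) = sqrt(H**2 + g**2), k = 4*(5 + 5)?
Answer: -3600*sqrt(13) ≈ -12980.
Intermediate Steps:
k = 40 (k = 4*10 = 40)
(k*(-30))*O(4 + 5, -6) = (40*(-30))*sqrt((4 + 5)**2 + (-6)**2) = -1200*sqrt(9**2 + 36) = -1200*sqrt(81 + 36) = -3600*sqrt(13)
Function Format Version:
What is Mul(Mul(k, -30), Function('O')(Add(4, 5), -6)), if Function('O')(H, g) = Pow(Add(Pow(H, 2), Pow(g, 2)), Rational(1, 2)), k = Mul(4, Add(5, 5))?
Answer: Mul(-3600, Pow(13, Rational(1, 2))) ≈ -12980.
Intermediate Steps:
k = 40 (k = Mul(4, 10) = 40)
Mul(Mul(k, -30), Function('O')(Add(4, 5), -6)) = Mul(Mul(40, -30), Pow(Add(Pow(Add(4, 5), 2), Pow(-6, 2)), Rational(1, 2))) = Mul(-1200, Pow(Add(Pow(9, 2), 36), Rational(1, 2))) = Mul(-1200, Pow(Add(81, 36), Rational(1, 2))) = Mul(-1200, Pow(117, Rational(1, 2))) = Mul(-1200, Mul(3, Pow(13, Rational(1, 2)))) = Mul(-3600, Pow(13, Rational(1, 2)))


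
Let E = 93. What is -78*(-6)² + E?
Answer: -2715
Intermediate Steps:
-78*(-6)² + E = -78*(-6)² + 93 = -78*36 + 93 = -2808 + 93 = -2715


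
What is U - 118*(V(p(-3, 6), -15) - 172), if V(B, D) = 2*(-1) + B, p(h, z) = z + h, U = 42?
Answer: 20220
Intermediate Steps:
p(h, z) = h + z
V(B, D) = -2 + B
U - 118*(V(p(-3, 6), -15) - 172) = 42 - 118*((-2 + (-3 + 6)) - 172) = 42 - 118*((-2 + 3) - 172) = 42 - 118*(1 - 172) = 42 - 118*(-171) = 42 + 20178 = 20220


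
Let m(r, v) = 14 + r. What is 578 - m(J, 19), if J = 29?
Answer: 535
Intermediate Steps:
578 - m(J, 19) = 578 - (14 + 29) = 578 - 1*43 = 578 - 43 = 535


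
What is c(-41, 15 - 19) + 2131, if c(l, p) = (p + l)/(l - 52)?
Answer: 66076/31 ≈ 2131.5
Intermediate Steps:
c(l, p) = (l + p)/(-52 + l)
c(-41, 15 - 19) + 2131 = (-41 + (15 - 19))/(-52 - 41) + 2131 = (-41 - 4)/(-93) + 2131 = -1/93*(-45) + 2131 = 15/31 + 2131 = 66076/31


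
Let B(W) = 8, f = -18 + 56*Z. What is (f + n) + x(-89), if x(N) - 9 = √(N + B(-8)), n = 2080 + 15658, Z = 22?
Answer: 18961 + 9*I ≈ 18961.0 + 9.0*I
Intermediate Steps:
f = 1214 (f = -18 + 56*22 = -18 + 1232 = 1214)
n = 17738
x(N) = 9 + √(8 + N) (x(N) = 9 + √(N + 8) = 9 + √(8 + N))
(f + n) + x(-89) = (1214 + 17738) + (9 + √(8 - 89)) = 18952 + (9 + √(-81)) = 18952 + (9 + 9*I) = 18961 + 9*I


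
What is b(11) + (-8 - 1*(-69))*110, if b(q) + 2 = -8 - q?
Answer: 6689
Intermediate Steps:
b(q) = -10 - q (b(q) = -2 + (-8 - q) = -10 - q)
b(11) + (-8 - 1*(-69))*110 = (-10 - 1*11) + (-8 - 1*(-69))*110 = (-10 - 11) + (-8 + 69)*110 = -21 + 61*110 = -21 + 6710 = 6689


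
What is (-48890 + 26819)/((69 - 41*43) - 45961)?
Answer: 7357/15885 ≈ 0.46314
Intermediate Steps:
(-48890 + 26819)/((69 - 41*43) - 45961) = -22071/((69 - 1763) - 45961) = -22071/(-1694 - 45961) = -22071/(-47655) = -22071*(-1/47655) = 7357/15885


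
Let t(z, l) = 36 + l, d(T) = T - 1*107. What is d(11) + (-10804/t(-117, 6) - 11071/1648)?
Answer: -12457355/34608 ≈ -359.96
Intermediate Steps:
d(T) = -107 + T (d(T) = T - 107 = -107 + T)
d(11) + (-10804/t(-117, 6) - 11071/1648) = (-107 + 11) + (-10804/(36 + 6) - 11071/1648) = -96 + (-10804/42 - 11071*1/1648) = -96 + (-10804*1/42 - 11071/1648) = -96 + (-5402/21 - 11071/1648) = -96 - 9134987/34608 = -12457355/34608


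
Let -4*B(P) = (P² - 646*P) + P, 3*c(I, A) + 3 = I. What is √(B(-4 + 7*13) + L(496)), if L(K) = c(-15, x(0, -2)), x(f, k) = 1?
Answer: √48522/2 ≈ 110.14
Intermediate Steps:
c(I, A) = -1 + I/3
L(K) = -6 (L(K) = -1 + (⅓)*(-15) = -1 - 5 = -6)
B(P) = -P²/4 + 645*P/4 (B(P) = -((P² - 646*P) + P)/4 = -(P² - 645*P)/4 = -P²/4 + 645*P/4)
√(B(-4 + 7*13) + L(496)) = √((-4 + 7*13)*(645 - (-4 + 7*13))/4 - 6) = √((-4 + 91)*(645 - (-4 + 91))/4 - 6) = √((¼)*87*(645 - 1*87) - 6) = √((¼)*87*(645 - 87) - 6) = √((¼)*87*558 - 6) = √(24273/2 - 6) = √(24261/2) = √48522/2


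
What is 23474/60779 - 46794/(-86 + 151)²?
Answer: -2744914876/256791275 ≈ -10.689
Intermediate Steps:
23474/60779 - 46794/(-86 + 151)² = 23474*(1/60779) - 46794/(65²) = 23474/60779 - 46794/4225 = -2744914876/256791275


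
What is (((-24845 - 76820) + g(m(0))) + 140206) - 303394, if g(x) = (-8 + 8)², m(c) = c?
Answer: -264853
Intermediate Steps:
g(x) = 0 (g(x) = 0² = 0)
(((-24845 - 76820) + g(m(0))) + 140206) - 303394 = (((-24845 - 76820) + 0) + 140206) - 303394 = ((-101665 + 0) + 140206) - 303394 = (-101665 + 140206) - 303394 = 38541 - 303394 = -264853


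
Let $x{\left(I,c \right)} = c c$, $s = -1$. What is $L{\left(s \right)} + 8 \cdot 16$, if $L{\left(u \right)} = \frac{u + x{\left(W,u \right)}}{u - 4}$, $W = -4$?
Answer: $128$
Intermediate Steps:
$x{\left(I,c \right)} = c^{2}$
$L{\left(u \right)} = \frac{u + u^{2}}{-4 + u}$ ($L{\left(u \right)} = \frac{u + u^{2}}{u - 4} = \frac{u + u^{2}}{-4 + u}$)
$L{\left(s \right)} + 8 \cdot 16 = - \frac{1 - 1}{-4 - 1} + 8 \cdot 16 = \left(-1\right) \frac{1}{-5} \cdot 0 + 128 = \left(-1\right) \left(- \frac{1}{5}\right) 0 + 128 = 0 + 128 = 128$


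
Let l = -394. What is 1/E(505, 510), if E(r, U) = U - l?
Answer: 1/904 ≈ 0.0011062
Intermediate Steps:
E(r, U) = 394 + U (E(r, U) = U - 1*(-394) = U + 394 = 394 + U)
1/E(505, 510) = 1/(394 + 510) = 1/904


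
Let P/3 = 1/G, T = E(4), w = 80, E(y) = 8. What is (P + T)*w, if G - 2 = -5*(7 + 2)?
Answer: 27280/43 ≈ 634.42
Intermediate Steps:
G = -43 (G = 2 - 5*(7 + 2) = 2 - 5*9 = 2 - 45 = -43)
T = 8
P = -3/43 (P = 3/(-43) = 3*(-1/43) = -3/43 ≈ -0.069767)
(P + T)*w = (-3/43 + 8)*80 = (341/43)*80 = 27280/43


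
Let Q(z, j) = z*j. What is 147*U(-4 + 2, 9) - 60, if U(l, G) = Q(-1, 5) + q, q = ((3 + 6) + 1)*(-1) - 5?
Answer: -3000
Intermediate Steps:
Q(z, j) = j*z
q = -15 (q = (9 + 1)*(-1) - 5 = 10*(-1) - 5 = -10 - 5 = -15)
U(l, G) = -20 (U(l, G) = 5*(-1) - 15 = -5 - 15 = -20)
147*U(-4 + 2, 9) - 60 = 147*(-20) - 60 = -2940 - 60 = -3000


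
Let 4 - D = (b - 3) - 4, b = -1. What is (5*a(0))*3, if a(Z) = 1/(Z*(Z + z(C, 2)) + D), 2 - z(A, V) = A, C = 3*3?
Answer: 5/4 ≈ 1.2500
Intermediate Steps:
C = 9
z(A, V) = 2 - A
D = 12 (D = 4 - ((-1 - 3) - 4) = 4 - (-4 - 4) = 4 - 1*(-8) = 4 + 8 = 12)
a(Z) = 1/(12 + Z*(-7 + Z)) (a(Z) = 1/(Z*(Z + (2 - 1*9)) + 12) = 1/(Z*(Z + (2 - 9)) + 12) = 1/(Z*(Z - 7) + 12) = 1/(Z*(-7 + Z) + 12) = 1/(12 + Z*(-7 + Z)))
(5*a(0))*3 = (5/(12 + 0² - 7*0))*3 = (5/(12 + 0 + 0))*3 = (5/12)*3 = 5/4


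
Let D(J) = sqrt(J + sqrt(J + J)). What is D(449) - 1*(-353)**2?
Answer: -124609 + sqrt(449 + sqrt(898)) ≈ -1.2459e+5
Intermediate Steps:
D(J) = sqrt(J + sqrt(2)*sqrt(J)) (D(J) = sqrt(J + sqrt(2*J)) = sqrt(J + sqrt(2)*sqrt(J)))
D(449) - 1*(-353)**2 = sqrt(449 + sqrt(2)*sqrt(449)) - 1*(-353)**2 = sqrt(449 + sqrt(898)) - 1*124609 = sqrt(449 + sqrt(898)) - 124609 = -124609 + sqrt(449 + sqrt(898))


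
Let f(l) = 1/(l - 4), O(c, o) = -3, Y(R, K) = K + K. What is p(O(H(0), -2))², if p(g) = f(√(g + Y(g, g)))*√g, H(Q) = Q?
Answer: -21/625 - 72*I/625 ≈ -0.0336 - 0.1152*I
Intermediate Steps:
Y(R, K) = 2*K
f(l) = 1/(-4 + l)
p(g) = √g/(-4 + √3*√g) (p(g) = √g/(-4 + √(g + 2*g)) = √g/(-4 + √(3*g)) = √g/(-4 + √3*√g))
p(O(H(0), -2))² = (√(-3)/(-4 + √3*√(-3)))² = ((I*√3)/(-4 + √3*(I*√3)))² = ((I*√3)/(-4 + 3*I))² = ((I*√3)*((-4 - 3*I)/25))² = (I*√3*(-4 - 3*I)/25)² = -3*(-4 - 3*I)²/625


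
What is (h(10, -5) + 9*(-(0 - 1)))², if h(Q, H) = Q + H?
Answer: 196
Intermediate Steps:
h(Q, H) = H + Q
(h(10, -5) + 9*(-(0 - 1)))² = ((-5 + 10) + 9*(-(0 - 1)))² = (5 + 9*(-1*(-1)))² = (5 + 9*1)² = (5 + 9)² = 14² = 196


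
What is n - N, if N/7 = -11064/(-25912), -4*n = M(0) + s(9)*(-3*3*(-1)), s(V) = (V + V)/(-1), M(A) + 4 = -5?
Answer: 515145/12956 ≈ 39.761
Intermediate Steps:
M(A) = -9 (M(A) = -4 - 5 = -9)
s(V) = -2*V (s(V) = (2*V)*(-1) = -2*V)
n = 171/4 (n = -(-9 + (-2*9)*(-3*3*(-1)))/4 = -(-9 - (-162)*(-1))/4 = -(-9 - 18*9)/4 = -(-9 - 162)/4 = -¼*(-171) = 171/4 ≈ 42.750)
N = 9681/3239 (N = 7*(-11064/(-25912)) = 7*(-11064*(-1/25912)) = 7*(1383/3239) = 9681/3239 ≈ 2.9889)
n - N = 171/4 - 1*9681/3239 = 171/4 - 9681/3239 = 515145/12956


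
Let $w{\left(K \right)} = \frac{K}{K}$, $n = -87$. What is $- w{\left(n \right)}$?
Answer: $-1$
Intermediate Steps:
$w{\left(K \right)} = 1$
$- w{\left(n \right)} = \left(-1\right) 1 = -1$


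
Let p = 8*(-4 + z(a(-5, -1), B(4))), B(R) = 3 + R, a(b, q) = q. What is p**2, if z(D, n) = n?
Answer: 576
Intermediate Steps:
p = 24 (p = 8*(-4 + (3 + 4)) = 8*(-4 + 7) = 8*3 = 24)
p**2 = 24**2 = 576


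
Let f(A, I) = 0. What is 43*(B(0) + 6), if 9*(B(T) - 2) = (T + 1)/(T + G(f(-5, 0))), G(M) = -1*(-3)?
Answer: 9331/27 ≈ 345.59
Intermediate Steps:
G(M) = 3
B(T) = 2 + (1 + T)/(9*(3 + T)) (B(T) = 2 + ((T + 1)/(T + 3))/9 = 2 + ((1 + T)/(3 + T))/9 = 2 + (1 + T)/(9*(3 + T)))
43*(B(0) + 6) = 43*((55 + 19*0)/(9*(3 + 0)) + 6) = 43*((⅑)*(55 + 0)/3 + 6) = 43*((⅑)*(⅓)*55 + 6) = 43*(55/27 + 6) = 43*(217/27) = 9331/27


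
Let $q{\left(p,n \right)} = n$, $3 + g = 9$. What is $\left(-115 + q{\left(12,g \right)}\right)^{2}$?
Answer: $11881$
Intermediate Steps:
$g = 6$ ($g = -3 + 9 = 6$)
$\left(-115 + q{\left(12,g \right)}\right)^{2} = \left(-115 + 6\right)^{2} = \left(-109\right)^{2} = 11881$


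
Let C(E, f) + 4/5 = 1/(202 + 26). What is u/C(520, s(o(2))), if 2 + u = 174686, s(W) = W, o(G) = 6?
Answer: -199139760/907 ≈ -2.1956e+5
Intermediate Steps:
C(E, f) = -907/1140 (C(E, f) = -4/5 + 1/(202 + 26) = -4/5 + 1/228 = -907/1140)
u = 174684 (u = -2 + 174686 = 174684)
u/C(520, s(o(2))) = 174684/(-907/1140) = 174684*(-1140/907) = -199139760/907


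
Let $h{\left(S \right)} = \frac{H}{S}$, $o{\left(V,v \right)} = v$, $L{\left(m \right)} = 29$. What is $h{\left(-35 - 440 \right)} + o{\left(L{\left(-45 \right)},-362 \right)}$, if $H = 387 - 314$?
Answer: $- \frac{172023}{475} \approx -362.15$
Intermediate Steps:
$H = 73$ ($H = 387 - 314 = 73$)
$h{\left(S \right)} = \frac{73}{S}$
$h{\left(-35 - 440 \right)} + o{\left(L{\left(-45 \right)},-362 \right)} = \frac{73}{-35 - 440} - 362 = \frac{73}{-475} - 362 = 73 \left(- \frac{1}{475}\right) - 362 = - \frac{73}{475} - 362 = - \frac{172023}{475}$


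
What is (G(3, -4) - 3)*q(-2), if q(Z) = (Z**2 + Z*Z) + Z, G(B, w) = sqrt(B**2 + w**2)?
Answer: 12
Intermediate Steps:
q(Z) = Z + 2*Z**2 (q(Z) = (Z**2 + Z**2) + Z = 2*Z**2 + Z = Z + 2*Z**2)
(G(3, -4) - 3)*q(-2) = (sqrt(3**2 + (-4)**2) - 3)*(-2*(1 + 2*(-2))) = (sqrt(9 + 16) - 3)*(-2*(1 - 4)) = (sqrt(25) - 3)*(-2*(-3)) = (5 - 3)*6 = 2*6 = 12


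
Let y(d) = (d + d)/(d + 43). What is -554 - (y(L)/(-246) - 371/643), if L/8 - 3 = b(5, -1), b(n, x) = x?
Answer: -2582400419/4666251 ≈ -553.42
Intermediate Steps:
L = 16 (L = 24 + 8*(-1) = 24 - 8 = 16)
y(d) = 2*d/(43 + d) (y(d) = (2*d)/(43 + d) = 2*d/(43 + d))
-554 - (y(L)/(-246) - 371/643) = -554 - ((2*16/(43 + 16))/(-246) - 371/643) = -554 - ((2*16/59)*(-1/246) - 371*1/643) = -554 - ((2*16*(1/59))*(-1/246) - 371/643) = -554 - ((32/59)*(-1/246) - 371/643) = -554 - (-16/7257 - 371/643) = -554 - 1*(-2702635/4666251) = -554 + 2702635/4666251 = -2582400419/4666251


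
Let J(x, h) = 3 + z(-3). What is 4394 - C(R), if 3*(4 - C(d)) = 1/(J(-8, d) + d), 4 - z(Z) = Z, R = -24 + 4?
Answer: 131699/30 ≈ 4390.0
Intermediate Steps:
R = -20
z(Z) = 4 - Z
J(x, h) = 10 (J(x, h) = 3 + (4 - 1*(-3)) = 3 + (4 + 3) = 3 + 7 = 10)
C(d) = 4 - 1/(3*(10 + d))
4394 - C(R) = 4394 - (119 + 12*(-20))/(3*(10 - 20)) = 4394 - (119 - 240)/(3*(-10)) = 4394 - (-1)*(-121)/(3*10) = 4394 - 1*121/30 = 4394 - 121/30 = 131699/30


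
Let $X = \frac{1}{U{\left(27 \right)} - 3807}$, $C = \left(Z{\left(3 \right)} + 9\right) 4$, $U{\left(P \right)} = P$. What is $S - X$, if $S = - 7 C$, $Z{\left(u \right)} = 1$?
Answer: $- \frac{1058399}{3780} \approx -280.0$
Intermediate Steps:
$C = 40$ ($C = \left(1 + 9\right) 4 = 10 \cdot 4 = 40$)
$X = - \frac{1}{3780}$ ($X = \frac{1}{27 - 3807} = \frac{1}{-3780} = - \frac{1}{3780} \approx -0.00026455$)
$S = -280$ ($S = \left(-7\right) 40 = -280$)
$S - X = -280 - - \frac{1}{3780} = -280 + \frac{1}{3780} = - \frac{1058399}{3780}$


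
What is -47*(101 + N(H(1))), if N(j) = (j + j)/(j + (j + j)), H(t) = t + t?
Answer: -14335/3 ≈ -4778.3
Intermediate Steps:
H(t) = 2*t
N(j) = ⅔ (N(j) = (2*j)/(j + 2*j) = (2*j)/((3*j)) = (2*j)*(1/(3*j)) = ⅔)
-47*(101 + N(H(1))) = -47*(101 + ⅔) = -47*305/3 = -14335/3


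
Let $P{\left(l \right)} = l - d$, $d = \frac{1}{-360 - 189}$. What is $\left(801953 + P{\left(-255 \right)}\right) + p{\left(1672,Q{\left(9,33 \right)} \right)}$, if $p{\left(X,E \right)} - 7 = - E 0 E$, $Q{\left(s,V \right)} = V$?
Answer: $\frac{440136046}{549} \approx 8.0171 \cdot 10^{5}$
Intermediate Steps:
$p{\left(X,E \right)} = 7$ ($p{\left(X,E \right)} = 7 + - E 0 E = 7 + 0 E = 7 + 0 = 7$)
$d = - \frac{1}{549}$ ($d = \frac{1}{-549} = - \frac{1}{549} \approx -0.0018215$)
$P{\left(l \right)} = \frac{1}{549} + l$ ($P{\left(l \right)} = l - - \frac{1}{549} = l + \frac{1}{549} = \frac{1}{549} + l$)
$\left(801953 + P{\left(-255 \right)}\right) + p{\left(1672,Q{\left(9,33 \right)} \right)} = \left(801953 + \left(\frac{1}{549} - 255\right)\right) + 7 = \left(801953 - \frac{139994}{549}\right) + 7 = \frac{440132203}{549} + 7 = \frac{440136046}{549}$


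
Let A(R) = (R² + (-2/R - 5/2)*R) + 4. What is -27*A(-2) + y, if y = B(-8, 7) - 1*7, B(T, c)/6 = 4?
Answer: -280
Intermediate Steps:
B(T, c) = 24 (B(T, c) = 6*4 = 24)
A(R) = 4 + R² + R*(-5/2 - 2/R) (A(R) = (R² + (-2/R - 5*½)*R) + 4 = (R² + (-2/R - 5/2)*R) + 4 = (R² + (-5/2 - 2/R)*R) + 4 = (R² + R*(-5/2 - 2/R)) + 4 = 4 + R² + R*(-5/2 - 2/R))
y = 17 (y = 24 - 1*7 = 24 - 7 = 17)
-27*A(-2) + y = -27*(2 + (-2)² - 5/2*(-2)) + 17 = -27*(2 + 4 + 5) + 17 = -27*11 + 17 = -297 + 17 = -280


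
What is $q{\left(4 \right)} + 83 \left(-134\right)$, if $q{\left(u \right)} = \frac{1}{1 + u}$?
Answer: $- \frac{55609}{5} \approx -11122.0$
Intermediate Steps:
$q{\left(4 \right)} + 83 \left(-134\right) = \frac{1}{1 + 4} + 83 \left(-134\right) = \frac{1}{5} - 11122 = - \frac{55609}{5}$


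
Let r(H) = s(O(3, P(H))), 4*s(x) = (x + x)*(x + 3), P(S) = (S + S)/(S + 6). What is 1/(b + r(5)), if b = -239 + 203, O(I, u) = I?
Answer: -1/27 ≈ -0.037037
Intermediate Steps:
P(S) = 2*S/(6 + S) (P(S) = (2*S)/(6 + S) = 2*S/(6 + S))
s(x) = x*(3 + x)/2 (s(x) = ((x + x)*(x + 3))/4 = ((2*x)*(3 + x))/4 = (2*x*(3 + x))/4 = x*(3 + x)/2)
r(H) = 9 (r(H) = (½)*3*(3 + 3) = (½)*3*6 = 9)
b = -36
1/(b + r(5)) = 1/(-36 + 9) = 1/(-27) = -1/27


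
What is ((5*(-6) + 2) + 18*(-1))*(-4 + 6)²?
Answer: -184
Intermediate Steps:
((5*(-6) + 2) + 18*(-1))*(-4 + 6)² = ((-30 + 2) - 18)*2² = (-28 - 18)*4 = -46*4 = -184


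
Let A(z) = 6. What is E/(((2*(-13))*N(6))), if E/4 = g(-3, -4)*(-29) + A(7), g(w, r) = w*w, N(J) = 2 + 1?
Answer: 170/13 ≈ 13.077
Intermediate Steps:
N(J) = 3
g(w, r) = w²
E = -1020 (E = 4*((-3)²*(-29) + 6) = 4*(9*(-29) + 6) = 4*(-261 + 6) = 4*(-255) = -1020)
E/(((2*(-13))*N(6))) = -1020/((2*(-13))*3) = -1020/((-26*3)) = -1020/(-78) = -1020*(-1/78) = 170/13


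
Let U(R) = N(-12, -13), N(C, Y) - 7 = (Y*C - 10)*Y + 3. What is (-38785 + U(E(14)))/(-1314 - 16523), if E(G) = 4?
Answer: 40673/17837 ≈ 2.2803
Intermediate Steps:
N(C, Y) = 10 + Y*(-10 + C*Y) (N(C, Y) = 7 + ((Y*C - 10)*Y + 3) = 7 + ((C*Y - 10)*Y + 3) = 7 + ((-10 + C*Y)*Y + 3) = 7 + (Y*(-10 + C*Y) + 3) = 7 + (3 + Y*(-10 + C*Y)) = 10 + Y*(-10 + C*Y))
U(R) = -1888 (U(R) = 10 - 10*(-13) - 12*(-13)² = 10 + 130 - 12*169 = 10 + 130 - 2028 = -1888)
(-38785 + U(E(14)))/(-1314 - 16523) = (-38785 - 1888)/(-1314 - 16523) = -40673/(-17837) = -40673*(-1/17837) = 40673/17837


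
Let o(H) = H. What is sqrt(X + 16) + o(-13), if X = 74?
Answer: -13 + 3*sqrt(10) ≈ -3.5132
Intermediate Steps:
sqrt(X + 16) + o(-13) = sqrt(74 + 16) - 13 = sqrt(90) - 13 = 3*sqrt(10) - 13 = -13 + 3*sqrt(10)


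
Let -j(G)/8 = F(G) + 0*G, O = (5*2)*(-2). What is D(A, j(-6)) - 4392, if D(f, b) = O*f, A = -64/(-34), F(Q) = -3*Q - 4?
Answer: -75304/17 ≈ -4429.6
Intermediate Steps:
F(Q) = -4 - 3*Q
A = 32/17 (A = -64*(-1/34) = 32/17 ≈ 1.8824)
O = -20 (O = 10*(-2) = -20)
j(G) = 32 + 24*G (j(G) = -8*((-4 - 3*G) + 0*G) = -8*((-4 - 3*G) + 0) = -8*(-4 - 3*G) = 32 + 24*G)
D(f, b) = -20*f
D(A, j(-6)) - 4392 = -20*32/17 - 4392 = -640/17 - 4392 = -75304/17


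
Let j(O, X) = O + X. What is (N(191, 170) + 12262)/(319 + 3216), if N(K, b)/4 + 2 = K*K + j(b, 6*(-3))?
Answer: 158786/3535 ≈ 44.918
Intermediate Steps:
N(K, b) = -80 + 4*b + 4*K² (N(K, b) = -8 + 4*(K*K + (b + 6*(-3))) = -8 + 4*(K² + (b - 18)) = -8 + 4*(K² + (-18 + b)) = -8 + 4*(-18 + b + K²) = -8 + (-72 + 4*b + 4*K²) = -80 + 4*b + 4*K²)
(N(191, 170) + 12262)/(319 + 3216) = ((-80 + 4*170 + 4*191²) + 12262)/(319 + 3216) = ((-80 + 680 + 4*36481) + 12262)/3535 = ((-80 + 680 + 145924) + 12262)*(1/3535) = (146524 + 12262)*(1/3535) = 158786*(1/3535) = 158786/3535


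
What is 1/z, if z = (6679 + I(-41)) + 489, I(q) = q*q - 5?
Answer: 1/8844 ≈ 0.00011307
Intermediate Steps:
I(q) = -5 + q² (I(q) = q² - 5 = -5 + q²)
z = 8844 (z = (6679 + (-5 + (-41)²)) + 489 = (6679 + (-5 + 1681)) + 489 = (6679 + 1676) + 489 = 8355 + 489 = 8844)
1/z = 1/8844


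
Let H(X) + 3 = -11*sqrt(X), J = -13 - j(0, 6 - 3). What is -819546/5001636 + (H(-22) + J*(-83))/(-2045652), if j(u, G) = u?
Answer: -3688350163/22437733962 + 11*I*sqrt(22)/2045652 ≈ -0.16438 + 2.5222e-5*I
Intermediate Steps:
J = -13 (J = -13 - 1*0 = -13 + 0 = -13)
H(X) = -3 - 11*sqrt(X)
-819546/5001636 + (H(-22) + J*(-83))/(-2045652) = -819546/5001636 + ((-3 - 11*I*sqrt(22)) - 13*(-83))/(-2045652) = -819546*1/5001636 + ((-3 - 11*I*sqrt(22)) + 1079)*(-1/2045652) = -7189/43874 + ((-3 - 11*I*sqrt(22)) + 1079)*(-1/2045652) = -7189/43874 + (1076 - 11*I*sqrt(22))*(-1/2045652) = -7189/43874 + (-269/511413 + 11*I*sqrt(22)/2045652) = -3688350163/22437733962 + 11*I*sqrt(22)/2045652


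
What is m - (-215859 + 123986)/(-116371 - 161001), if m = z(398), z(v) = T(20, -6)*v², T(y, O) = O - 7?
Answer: -571178937617/277372 ≈ -2.0593e+6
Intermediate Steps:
T(y, O) = -7 + O
z(v) = -13*v² (z(v) = (-7 - 6)*v² = -13*v²)
m = -2059252 (m = -13*398² = -13*158404 = -2059252)
m - (-215859 + 123986)/(-116371 - 161001) = -2059252 - (-215859 + 123986)/(-116371 - 161001) = -2059252 - (-91873)/(-277372) = -2059252 - (-91873)*(-1)/277372 = -2059252 - 1*91873/277372 = -2059252 - 91873/277372 = -571178937617/277372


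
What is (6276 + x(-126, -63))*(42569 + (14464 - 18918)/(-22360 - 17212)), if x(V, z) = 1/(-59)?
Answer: 311879173676463/1167374 ≈ 2.6716e+8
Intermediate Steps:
x(V, z) = -1/59
(6276 + x(-126, -63))*(42569 + (14464 - 18918)/(-22360 - 17212)) = (6276 - 1/59)*(42569 + (14464 - 18918)/(-22360 - 17212)) = 370283*(42569 - 4454/(-39572))/59 = 370283*(42569 - 4454*(-1/39572))/59 = 370283*(42569 + 2227/19786)/59 = (370283/59)*(842272461/19786) = 311879173676463/1167374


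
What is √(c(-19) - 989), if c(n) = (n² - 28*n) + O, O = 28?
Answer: 2*I*√17 ≈ 8.2462*I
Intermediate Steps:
c(n) = 28 + n² - 28*n (c(n) = (n² - 28*n) + 28 = 28 + n² - 28*n)
√(c(-19) - 989) = √((28 + (-19)² - 28*(-19)) - 989) = √((28 + 361 + 532) - 989) = √(921 - 989) = √(-68) = 2*I*√17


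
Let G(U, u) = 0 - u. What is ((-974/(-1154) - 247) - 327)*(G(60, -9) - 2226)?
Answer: 733186287/577 ≈ 1.2707e+6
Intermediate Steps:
G(U, u) = -u
((-974/(-1154) - 247) - 327)*(G(60, -9) - 2226) = ((-974/(-1154) - 247) - 327)*(-1*(-9) - 2226) = ((-974*(-1/1154) - 247) - 327)*(9 - 2226) = ((487/577 - 247) - 327)*(-2217) = (-142032/577 - 327)*(-2217) = -330711/577*(-2217) = 733186287/577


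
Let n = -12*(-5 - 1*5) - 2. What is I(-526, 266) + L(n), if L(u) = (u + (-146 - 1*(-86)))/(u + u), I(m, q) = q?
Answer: 31417/118 ≈ 266.25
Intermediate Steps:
n = 118 (n = -12*(-5 - 5) - 2 = -12*(-10) - 2 = 120 - 2 = 118)
L(u) = (-60 + u)/(2*u) (L(u) = (u + (-146 + 86))/((2*u)) = (u - 60)*(1/(2*u)) = (-60 + u)*(1/(2*u)) = (-60 + u)/(2*u))
I(-526, 266) + L(n) = 266 + (½)*(-60 + 118)/118 = 266 + (½)*(1/118)*58 = 266 + 29/118 = 31417/118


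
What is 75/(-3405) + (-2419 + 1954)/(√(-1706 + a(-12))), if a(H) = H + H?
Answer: -5/227 + 93*I*√1730/346 ≈ -0.022026 + 11.18*I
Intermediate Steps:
a(H) = 2*H
75/(-3405) + (-2419 + 1954)/(√(-1706 + a(-12))) = 75/(-3405) + (-2419 + 1954)/(√(-1706 + 2*(-12))) = 75*(-1/3405) - 465/√(-1706 - 24) = -5/227 - 465*(-I*√1730/1730) = -5/227 - (-93)*I*√1730/346 = -5/227 + 93*I*√1730/346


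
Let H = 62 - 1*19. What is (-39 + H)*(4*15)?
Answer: 240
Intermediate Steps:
H = 43 (H = 62 - 19 = 43)
(-39 + H)*(4*15) = (-39 + 43)*(4*15) = 4*60 = 240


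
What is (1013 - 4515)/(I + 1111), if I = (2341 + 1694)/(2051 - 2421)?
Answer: -259148/81407 ≈ -3.1834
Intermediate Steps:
I = -807/74 (I = 4035/(-370) = 4035*(-1/370) = -807/74 ≈ -10.905)
(1013 - 4515)/(I + 1111) = (1013 - 4515)/(-807/74 + 1111) = -3502/81407/74 = -3502*74/81407 = -259148/81407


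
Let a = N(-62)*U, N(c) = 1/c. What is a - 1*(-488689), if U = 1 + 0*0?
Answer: 30298717/62 ≈ 4.8869e+5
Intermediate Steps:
U = 1 (U = 1 + 0 = 1)
a = -1/62 (a = 1/(-62) = -1/62*1 = -1/62 ≈ -0.016129)
a - 1*(-488689) = -1/62 - 1*(-488689) = -1/62 + 488689 = 30298717/62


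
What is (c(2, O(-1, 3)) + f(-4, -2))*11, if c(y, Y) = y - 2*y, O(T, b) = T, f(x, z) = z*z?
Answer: 22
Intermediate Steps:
f(x, z) = z**2
c(y, Y) = -y
(c(2, O(-1, 3)) + f(-4, -2))*11 = (-1*2 + (-2)**2)*11 = (-2 + 4)*11 = 2*11 = 22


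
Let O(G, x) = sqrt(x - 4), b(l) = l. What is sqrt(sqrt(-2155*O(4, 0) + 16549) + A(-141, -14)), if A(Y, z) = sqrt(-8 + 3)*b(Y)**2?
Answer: sqrt(sqrt(16549 - 4310*I) + 19881*I*sqrt(5)) ≈ 149.28 + 148.84*I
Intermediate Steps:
O(G, x) = sqrt(-4 + x)
A(Y, z) = I*sqrt(5)*Y**2 (A(Y, z) = sqrt(-8 + 3)*Y**2 = sqrt(-5)*Y**2 = (I*sqrt(5))*Y**2 = I*sqrt(5)*Y**2)
sqrt(sqrt(-2155*O(4, 0) + 16549) + A(-141, -14)) = sqrt(sqrt(-2155*sqrt(-4 + 0) + 16549) + I*sqrt(5)*(-141)**2) = sqrt(sqrt(-4310*I + 16549) + I*sqrt(5)*19881) = sqrt(sqrt(-4310*I + 16549) + 19881*I*sqrt(5)) = sqrt(sqrt(16549 - 4310*I) + 19881*I*sqrt(5))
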